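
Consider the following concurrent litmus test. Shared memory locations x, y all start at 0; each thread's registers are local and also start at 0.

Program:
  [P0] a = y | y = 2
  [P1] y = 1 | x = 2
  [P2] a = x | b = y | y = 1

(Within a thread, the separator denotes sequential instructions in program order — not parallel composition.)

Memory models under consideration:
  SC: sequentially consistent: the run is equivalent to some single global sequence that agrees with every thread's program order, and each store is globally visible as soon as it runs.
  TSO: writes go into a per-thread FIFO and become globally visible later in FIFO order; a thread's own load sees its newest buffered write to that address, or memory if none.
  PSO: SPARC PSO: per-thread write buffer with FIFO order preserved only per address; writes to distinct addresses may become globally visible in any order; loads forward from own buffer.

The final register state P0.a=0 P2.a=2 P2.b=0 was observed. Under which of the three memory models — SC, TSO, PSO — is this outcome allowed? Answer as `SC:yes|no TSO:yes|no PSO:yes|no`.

SC:no TSO:no PSO:yes

outcome vector order: (P0.a,P2.a,P2.b)
[SC] allowed = {(0,0,0) (0,0,1) (0,0,2) (0,2,1) (0,2,2) (1,0,0) (1,0,1) (1,0,2) (1,2,1) (1,2,2)}
[TSO] allowed = {(0,0,0) (0,0,1) (0,0,2) (0,2,1) (0,2,2) (1,0,0) (1,0,1) (1,0,2) (1,2,1) (1,2,2)}
[PSO] allowed = {(0,0,0) (0,0,1) (0,0,2) (0,2,0) (0,2,1) (0,2,2) (1,0,0) (1,0,1) (1,0,2) (1,2,0) (1,2,1) (1,2,2)}
target (0,2,0) ∈ {PSO}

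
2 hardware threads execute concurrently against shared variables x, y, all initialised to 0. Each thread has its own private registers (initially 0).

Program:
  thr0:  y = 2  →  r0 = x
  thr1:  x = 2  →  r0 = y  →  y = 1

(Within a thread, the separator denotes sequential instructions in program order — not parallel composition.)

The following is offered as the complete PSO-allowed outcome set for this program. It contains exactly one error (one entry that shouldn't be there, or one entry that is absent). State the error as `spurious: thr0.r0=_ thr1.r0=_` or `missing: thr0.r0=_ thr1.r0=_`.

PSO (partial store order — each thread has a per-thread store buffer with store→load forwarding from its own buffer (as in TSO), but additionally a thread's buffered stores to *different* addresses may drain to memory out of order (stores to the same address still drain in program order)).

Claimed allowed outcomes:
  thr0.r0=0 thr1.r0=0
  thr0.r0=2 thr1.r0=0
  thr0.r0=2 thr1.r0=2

outcome vector order: (thr0.r0,thr1.r0)
under PSO → 0/0 0/2 2/0 2/2
PSO∖claimed = {0/2}

missing: thr0.r0=0 thr1.r0=2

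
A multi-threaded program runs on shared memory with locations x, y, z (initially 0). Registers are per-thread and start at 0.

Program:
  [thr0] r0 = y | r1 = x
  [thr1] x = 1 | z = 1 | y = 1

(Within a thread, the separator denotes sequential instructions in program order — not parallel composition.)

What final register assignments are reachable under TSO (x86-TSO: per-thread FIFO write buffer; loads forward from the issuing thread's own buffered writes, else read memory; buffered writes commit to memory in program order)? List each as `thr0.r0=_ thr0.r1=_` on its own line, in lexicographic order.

outcome vector order: (thr0.r0,thr0.r1)
|TSO outcomes| = 3

thr0.r0=0 thr0.r1=0
thr0.r0=0 thr0.r1=1
thr0.r0=1 thr0.r1=1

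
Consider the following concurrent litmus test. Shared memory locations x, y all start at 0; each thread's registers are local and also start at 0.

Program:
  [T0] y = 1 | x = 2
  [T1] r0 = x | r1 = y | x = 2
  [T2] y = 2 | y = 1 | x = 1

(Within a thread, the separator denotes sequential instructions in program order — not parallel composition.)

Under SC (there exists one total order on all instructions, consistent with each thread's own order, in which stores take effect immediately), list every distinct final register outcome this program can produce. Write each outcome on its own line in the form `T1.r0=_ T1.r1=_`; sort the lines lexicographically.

T1.r0=0 T1.r1=0
T1.r0=0 T1.r1=1
T1.r0=0 T1.r1=2
T1.r0=1 T1.r1=1
T1.r0=2 T1.r1=1
T1.r0=2 T1.r1=2

outcome vector order: (T1.r0,T1.r1)
|SC outcomes| = 6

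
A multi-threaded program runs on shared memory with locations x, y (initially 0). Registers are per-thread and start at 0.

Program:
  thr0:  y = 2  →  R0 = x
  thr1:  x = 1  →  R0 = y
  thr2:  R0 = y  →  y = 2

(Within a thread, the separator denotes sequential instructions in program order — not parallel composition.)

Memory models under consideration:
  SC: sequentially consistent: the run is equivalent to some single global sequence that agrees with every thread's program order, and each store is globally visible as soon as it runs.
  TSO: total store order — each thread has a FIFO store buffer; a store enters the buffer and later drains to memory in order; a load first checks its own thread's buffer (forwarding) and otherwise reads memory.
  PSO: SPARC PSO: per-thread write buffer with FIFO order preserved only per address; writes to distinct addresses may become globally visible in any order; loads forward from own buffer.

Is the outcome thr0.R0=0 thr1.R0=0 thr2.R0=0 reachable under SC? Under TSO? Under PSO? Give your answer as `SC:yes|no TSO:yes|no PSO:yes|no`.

SC:no TSO:yes PSO:yes

outcome vector order: (thr0.R0,thr1.R0,thr2.R0)
SC (6): 0/2/0, 0/2/2, 1/0/0, 1/0/2, 1/2/0, 1/2/2
TSO (8): 0/0/0, 0/0/2, 0/2/0, 0/2/2, 1/0/0, 1/0/2, 1/2/0, 1/2/2
PSO (8): 0/0/0, 0/0/2, 0/2/0, 0/2/2, 1/0/0, 1/0/2, 1/2/0, 1/2/2
target 0/0/0 ∈ {TSO,PSO}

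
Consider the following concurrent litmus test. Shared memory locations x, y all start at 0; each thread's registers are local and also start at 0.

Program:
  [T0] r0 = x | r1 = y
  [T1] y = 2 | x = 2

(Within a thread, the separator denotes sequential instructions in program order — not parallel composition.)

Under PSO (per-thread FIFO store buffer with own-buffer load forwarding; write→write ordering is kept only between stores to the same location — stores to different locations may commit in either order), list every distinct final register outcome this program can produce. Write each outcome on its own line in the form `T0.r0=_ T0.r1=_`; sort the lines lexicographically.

outcome vector order: (T0.r0,T0.r1)
|PSO outcomes| = 4

T0.r0=0 T0.r1=0
T0.r0=0 T0.r1=2
T0.r0=2 T0.r1=0
T0.r0=2 T0.r1=2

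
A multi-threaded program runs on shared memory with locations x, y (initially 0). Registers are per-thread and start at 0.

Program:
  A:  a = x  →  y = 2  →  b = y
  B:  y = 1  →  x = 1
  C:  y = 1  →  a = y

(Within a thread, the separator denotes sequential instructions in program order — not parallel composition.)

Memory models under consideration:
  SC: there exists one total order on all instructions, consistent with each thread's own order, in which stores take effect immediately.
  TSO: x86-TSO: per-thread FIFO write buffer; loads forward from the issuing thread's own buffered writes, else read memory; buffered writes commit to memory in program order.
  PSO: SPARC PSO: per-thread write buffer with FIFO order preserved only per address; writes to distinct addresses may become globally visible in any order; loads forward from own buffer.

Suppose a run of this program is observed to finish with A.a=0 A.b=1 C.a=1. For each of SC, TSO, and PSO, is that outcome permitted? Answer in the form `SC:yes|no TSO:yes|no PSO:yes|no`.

outcome vector order: (A.a,A.b,C.a)
[SC] allowed = {0/1/1 0/1/2 0/2/1 0/2/2 1/1/1 1/2/1 1/2/2}
[TSO] allowed = {0/1/1 0/1/2 0/2/1 0/2/2 1/1/1 1/2/1 1/2/2}
[PSO] allowed = {0/1/1 0/1/2 0/2/1 0/2/2 1/1/1 1/1/2 1/2/1 1/2/2}
target 0/1/1 ∈ {SC,TSO,PSO}

SC:yes TSO:yes PSO:yes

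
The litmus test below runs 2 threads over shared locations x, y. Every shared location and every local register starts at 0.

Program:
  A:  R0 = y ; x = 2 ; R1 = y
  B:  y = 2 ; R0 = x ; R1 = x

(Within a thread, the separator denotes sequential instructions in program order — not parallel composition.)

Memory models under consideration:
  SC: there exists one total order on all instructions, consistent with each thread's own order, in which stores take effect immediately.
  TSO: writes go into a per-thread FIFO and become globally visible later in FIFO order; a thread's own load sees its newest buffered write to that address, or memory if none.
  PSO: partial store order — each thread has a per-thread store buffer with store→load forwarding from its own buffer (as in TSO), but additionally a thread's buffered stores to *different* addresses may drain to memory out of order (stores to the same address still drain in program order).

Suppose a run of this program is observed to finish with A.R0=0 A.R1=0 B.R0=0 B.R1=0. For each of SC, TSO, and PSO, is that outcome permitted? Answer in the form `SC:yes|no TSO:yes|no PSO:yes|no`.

SC:no TSO:yes PSO:yes

outcome vector order: (A.R0,A.R1,B.R0,B.R1)
SC (7): 0/0/2/2, 0/2/0/0, 0/2/0/2, 0/2/2/2, 2/2/0/0, 2/2/0/2, 2/2/2/2
TSO (9): 0/0/0/0, 0/0/0/2, 0/0/2/2, 0/2/0/0, 0/2/0/2, 0/2/2/2, 2/2/0/0, 2/2/0/2, 2/2/2/2
PSO (9): 0/0/0/0, 0/0/0/2, 0/0/2/2, 0/2/0/0, 0/2/0/2, 0/2/2/2, 2/2/0/0, 2/2/0/2, 2/2/2/2
target 0/0/0/0 ∈ {TSO,PSO}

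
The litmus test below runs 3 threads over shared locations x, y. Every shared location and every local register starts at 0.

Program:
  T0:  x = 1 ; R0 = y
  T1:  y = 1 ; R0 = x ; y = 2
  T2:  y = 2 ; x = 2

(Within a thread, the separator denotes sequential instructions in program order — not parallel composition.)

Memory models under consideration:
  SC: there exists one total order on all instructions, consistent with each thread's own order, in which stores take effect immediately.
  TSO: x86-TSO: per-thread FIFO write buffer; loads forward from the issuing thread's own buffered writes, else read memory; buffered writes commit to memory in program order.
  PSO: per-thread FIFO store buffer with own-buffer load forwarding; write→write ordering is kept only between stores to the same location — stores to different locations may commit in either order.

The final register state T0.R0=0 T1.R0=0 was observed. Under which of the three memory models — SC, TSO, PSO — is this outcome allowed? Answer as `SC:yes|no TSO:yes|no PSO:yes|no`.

SC:no TSO:yes PSO:yes

outcome vector order: (T0.R0,T1.R0)
[SC] allowed = {01; 02; 10; 11; 12; 20; 21; 22}
[TSO] allowed = {00; 01; 02; 10; 11; 12; 20; 21; 22}
[PSO] allowed = {00; 01; 02; 10; 11; 12; 20; 21; 22}
target 00 ∈ {TSO,PSO}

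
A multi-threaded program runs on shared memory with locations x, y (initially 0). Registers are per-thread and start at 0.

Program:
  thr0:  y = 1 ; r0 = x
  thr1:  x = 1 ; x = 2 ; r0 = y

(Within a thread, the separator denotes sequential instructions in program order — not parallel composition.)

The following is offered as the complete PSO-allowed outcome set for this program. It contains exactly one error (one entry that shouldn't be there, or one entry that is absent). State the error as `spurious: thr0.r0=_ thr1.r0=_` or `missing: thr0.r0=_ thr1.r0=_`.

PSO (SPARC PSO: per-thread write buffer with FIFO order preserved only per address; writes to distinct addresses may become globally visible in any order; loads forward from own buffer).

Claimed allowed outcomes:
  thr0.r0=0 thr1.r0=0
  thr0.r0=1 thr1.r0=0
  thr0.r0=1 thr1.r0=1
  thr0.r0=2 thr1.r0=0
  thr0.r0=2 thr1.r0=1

missing: thr0.r0=0 thr1.r0=1

outcome vector order: (thr0.r0,thr1.r0)
PSO: 6 outcomes — {(0,0); (0,1); (1,0); (1,1); (2,0); (2,1)}
PSO∖claimed = {(0,1)}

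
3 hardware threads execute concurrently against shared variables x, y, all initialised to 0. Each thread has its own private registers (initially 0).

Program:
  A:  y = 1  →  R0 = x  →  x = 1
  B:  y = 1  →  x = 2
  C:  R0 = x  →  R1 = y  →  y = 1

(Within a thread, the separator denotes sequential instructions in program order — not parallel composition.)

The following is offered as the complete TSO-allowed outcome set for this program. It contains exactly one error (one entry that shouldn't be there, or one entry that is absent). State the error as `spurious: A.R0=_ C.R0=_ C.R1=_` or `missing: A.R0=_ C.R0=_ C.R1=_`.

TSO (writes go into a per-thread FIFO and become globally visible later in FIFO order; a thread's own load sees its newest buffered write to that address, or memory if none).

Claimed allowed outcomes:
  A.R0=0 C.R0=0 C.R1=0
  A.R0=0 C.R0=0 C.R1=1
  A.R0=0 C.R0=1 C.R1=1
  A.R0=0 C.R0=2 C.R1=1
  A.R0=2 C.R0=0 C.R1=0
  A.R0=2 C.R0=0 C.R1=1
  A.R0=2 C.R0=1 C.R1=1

missing: A.R0=2 C.R0=2 C.R1=1

outcome vector order: (A.R0,C.R0,C.R1)
TSO: 8 outcomes — {<0 0 0> <0 0 1> <0 1 1> <0 2 1> <2 0 0> <2 0 1> <2 1 1> <2 2 1>}
TSO∖claimed = {<2 2 1>}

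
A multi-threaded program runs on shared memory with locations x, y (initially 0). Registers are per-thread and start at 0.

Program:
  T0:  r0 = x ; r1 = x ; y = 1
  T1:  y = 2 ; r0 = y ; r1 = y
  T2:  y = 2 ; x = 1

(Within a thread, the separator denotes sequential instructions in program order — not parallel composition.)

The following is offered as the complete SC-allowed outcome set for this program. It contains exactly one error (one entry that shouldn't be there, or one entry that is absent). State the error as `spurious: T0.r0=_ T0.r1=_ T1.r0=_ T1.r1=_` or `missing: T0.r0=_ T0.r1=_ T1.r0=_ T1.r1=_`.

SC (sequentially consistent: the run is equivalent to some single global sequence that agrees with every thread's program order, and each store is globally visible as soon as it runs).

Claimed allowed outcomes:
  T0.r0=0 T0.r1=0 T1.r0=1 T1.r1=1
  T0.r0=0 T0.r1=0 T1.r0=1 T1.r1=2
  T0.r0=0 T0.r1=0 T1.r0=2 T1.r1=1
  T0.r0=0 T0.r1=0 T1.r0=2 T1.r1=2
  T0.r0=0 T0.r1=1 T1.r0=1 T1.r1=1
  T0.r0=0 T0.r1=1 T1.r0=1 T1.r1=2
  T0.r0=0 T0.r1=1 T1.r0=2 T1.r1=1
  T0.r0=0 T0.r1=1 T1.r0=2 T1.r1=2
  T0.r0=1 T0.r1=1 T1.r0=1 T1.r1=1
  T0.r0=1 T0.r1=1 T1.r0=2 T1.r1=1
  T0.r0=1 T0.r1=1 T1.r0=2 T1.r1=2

outcome vector order: (T0.r0,T0.r1,T1.r0,T1.r1)
[SC] allowed = {<0 0 1 1> <0 0 1 2> <0 0 2 1> <0 0 2 2> <0 1 1 1> <0 1 2 1> <0 1 2 2> <1 1 1 1> <1 1 2 1> <1 1 2 2>}
claimed∖SC = {<0 1 1 2>}

spurious: T0.r0=0 T0.r1=1 T1.r0=1 T1.r1=2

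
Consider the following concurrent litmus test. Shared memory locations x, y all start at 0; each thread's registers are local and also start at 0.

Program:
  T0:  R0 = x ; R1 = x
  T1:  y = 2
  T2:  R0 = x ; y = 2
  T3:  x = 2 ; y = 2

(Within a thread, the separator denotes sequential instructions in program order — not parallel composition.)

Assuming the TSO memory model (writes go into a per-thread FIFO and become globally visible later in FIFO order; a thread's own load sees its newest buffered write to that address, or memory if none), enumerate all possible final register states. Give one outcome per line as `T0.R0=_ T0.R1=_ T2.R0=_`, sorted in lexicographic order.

T0.R0=0 T0.R1=0 T2.R0=0
T0.R0=0 T0.R1=0 T2.R0=2
T0.R0=0 T0.R1=2 T2.R0=0
T0.R0=0 T0.R1=2 T2.R0=2
T0.R0=2 T0.R1=2 T2.R0=0
T0.R0=2 T0.R1=2 T2.R0=2

outcome vector order: (T0.R0,T0.R1,T2.R0)
|TSO outcomes| = 6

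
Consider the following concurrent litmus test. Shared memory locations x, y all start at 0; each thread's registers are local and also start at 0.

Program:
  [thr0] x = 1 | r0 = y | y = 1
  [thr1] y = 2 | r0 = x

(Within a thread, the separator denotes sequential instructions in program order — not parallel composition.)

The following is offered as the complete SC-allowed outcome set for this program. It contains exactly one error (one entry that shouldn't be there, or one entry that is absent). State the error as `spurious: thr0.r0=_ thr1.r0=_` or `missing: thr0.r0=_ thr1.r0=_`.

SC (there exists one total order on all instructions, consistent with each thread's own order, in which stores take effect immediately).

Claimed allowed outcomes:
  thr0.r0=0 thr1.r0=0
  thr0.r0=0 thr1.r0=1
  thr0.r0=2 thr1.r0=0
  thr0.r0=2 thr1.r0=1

spurious: thr0.r0=0 thr1.r0=0

outcome vector order: (thr0.r0,thr1.r0)
SC (3): <0 1>; <2 0>; <2 1>
claimed∖SC = {<0 0>}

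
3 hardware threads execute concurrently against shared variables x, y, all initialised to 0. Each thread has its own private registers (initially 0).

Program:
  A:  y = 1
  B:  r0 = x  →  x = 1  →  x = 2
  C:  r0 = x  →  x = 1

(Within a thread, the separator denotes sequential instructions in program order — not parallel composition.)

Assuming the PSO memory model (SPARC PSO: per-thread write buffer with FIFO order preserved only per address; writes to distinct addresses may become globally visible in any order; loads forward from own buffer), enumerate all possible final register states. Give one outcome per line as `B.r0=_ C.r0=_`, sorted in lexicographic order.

B.r0=0 C.r0=0
B.r0=0 C.r0=1
B.r0=0 C.r0=2
B.r0=1 C.r0=0

outcome vector order: (B.r0,C.r0)
|PSO outcomes| = 4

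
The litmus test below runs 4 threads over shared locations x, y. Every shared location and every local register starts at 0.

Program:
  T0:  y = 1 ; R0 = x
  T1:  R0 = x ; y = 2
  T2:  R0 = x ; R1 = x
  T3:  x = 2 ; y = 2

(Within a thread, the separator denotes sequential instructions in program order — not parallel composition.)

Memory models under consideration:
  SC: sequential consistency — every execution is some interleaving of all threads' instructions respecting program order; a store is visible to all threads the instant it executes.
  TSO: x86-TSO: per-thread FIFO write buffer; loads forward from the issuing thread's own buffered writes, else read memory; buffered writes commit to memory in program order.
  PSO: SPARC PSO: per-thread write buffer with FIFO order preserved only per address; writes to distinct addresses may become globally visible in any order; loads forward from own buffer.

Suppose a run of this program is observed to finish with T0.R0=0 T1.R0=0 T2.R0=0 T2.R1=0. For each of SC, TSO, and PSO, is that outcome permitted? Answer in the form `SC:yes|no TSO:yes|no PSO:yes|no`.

outcome vector order: (T0.R0,T1.R0,T2.R0,T2.R1)
SC (12): 0/0/0/0; 0/0/0/2; 0/0/2/2; 0/2/0/0; 0/2/0/2; 0/2/2/2; 2/0/0/0; 2/0/0/2; 2/0/2/2; 2/2/0/0; 2/2/0/2; 2/2/2/2
TSO (12): 0/0/0/0; 0/0/0/2; 0/0/2/2; 0/2/0/0; 0/2/0/2; 0/2/2/2; 2/0/0/0; 2/0/0/2; 2/0/2/2; 2/2/0/0; 2/2/0/2; 2/2/2/2
PSO (12): 0/0/0/0; 0/0/0/2; 0/0/2/2; 0/2/0/0; 0/2/0/2; 0/2/2/2; 2/0/0/0; 2/0/0/2; 2/0/2/2; 2/2/0/0; 2/2/0/2; 2/2/2/2
target 0/0/0/0 ∈ {SC,TSO,PSO}

SC:yes TSO:yes PSO:yes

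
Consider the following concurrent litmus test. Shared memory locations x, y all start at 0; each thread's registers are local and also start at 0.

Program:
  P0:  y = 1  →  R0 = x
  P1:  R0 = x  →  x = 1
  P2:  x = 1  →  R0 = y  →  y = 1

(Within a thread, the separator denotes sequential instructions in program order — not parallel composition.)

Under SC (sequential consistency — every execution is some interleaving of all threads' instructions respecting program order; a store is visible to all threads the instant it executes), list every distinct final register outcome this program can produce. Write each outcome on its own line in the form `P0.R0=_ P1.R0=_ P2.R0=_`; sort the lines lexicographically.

P0.R0=0 P1.R0=0 P2.R0=1
P0.R0=0 P1.R0=1 P2.R0=1
P0.R0=1 P1.R0=0 P2.R0=0
P0.R0=1 P1.R0=0 P2.R0=1
P0.R0=1 P1.R0=1 P2.R0=0
P0.R0=1 P1.R0=1 P2.R0=1

outcome vector order: (P0.R0,P1.R0,P2.R0)
|SC outcomes| = 6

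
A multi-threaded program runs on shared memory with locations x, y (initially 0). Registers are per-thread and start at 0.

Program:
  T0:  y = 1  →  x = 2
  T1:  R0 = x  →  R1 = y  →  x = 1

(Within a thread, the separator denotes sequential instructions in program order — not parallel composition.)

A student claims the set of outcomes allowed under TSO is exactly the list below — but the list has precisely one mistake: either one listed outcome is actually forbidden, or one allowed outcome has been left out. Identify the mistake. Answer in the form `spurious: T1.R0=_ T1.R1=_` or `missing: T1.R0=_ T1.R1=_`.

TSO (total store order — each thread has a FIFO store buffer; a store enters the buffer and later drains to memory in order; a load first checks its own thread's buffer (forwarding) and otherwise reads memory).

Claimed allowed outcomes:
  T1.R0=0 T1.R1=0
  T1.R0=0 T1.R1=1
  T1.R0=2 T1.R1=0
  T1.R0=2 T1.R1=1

outcome vector order: (T1.R0,T1.R1)
TSO: 3 outcomes — {00 01 21}
claimed∖TSO = {20}

spurious: T1.R0=2 T1.R1=0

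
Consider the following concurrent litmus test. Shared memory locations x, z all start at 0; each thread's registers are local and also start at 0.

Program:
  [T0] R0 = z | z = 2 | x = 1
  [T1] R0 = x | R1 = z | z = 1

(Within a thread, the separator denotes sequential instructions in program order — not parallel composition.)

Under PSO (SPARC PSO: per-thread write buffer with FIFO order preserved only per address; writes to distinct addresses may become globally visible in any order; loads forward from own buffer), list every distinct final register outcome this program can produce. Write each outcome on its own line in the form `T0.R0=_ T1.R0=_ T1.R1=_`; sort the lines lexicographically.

T0.R0=0 T1.R0=0 T1.R1=0
T0.R0=0 T1.R0=0 T1.R1=2
T0.R0=0 T1.R0=1 T1.R1=0
T0.R0=0 T1.R0=1 T1.R1=2
T0.R0=1 T1.R0=0 T1.R1=0

outcome vector order: (T0.R0,T1.R0,T1.R1)
|PSO outcomes| = 5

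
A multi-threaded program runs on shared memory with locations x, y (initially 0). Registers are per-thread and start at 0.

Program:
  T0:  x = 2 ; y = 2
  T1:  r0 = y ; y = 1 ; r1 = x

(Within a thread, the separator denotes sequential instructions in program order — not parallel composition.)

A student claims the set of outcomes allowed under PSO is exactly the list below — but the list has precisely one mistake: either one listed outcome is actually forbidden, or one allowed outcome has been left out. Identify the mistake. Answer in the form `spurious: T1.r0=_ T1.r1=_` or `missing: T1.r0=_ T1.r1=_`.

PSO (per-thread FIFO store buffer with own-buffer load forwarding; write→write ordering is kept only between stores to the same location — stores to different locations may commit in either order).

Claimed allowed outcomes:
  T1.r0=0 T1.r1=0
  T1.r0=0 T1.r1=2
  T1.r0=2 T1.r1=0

missing: T1.r0=2 T1.r1=2

outcome vector order: (T1.r0,T1.r1)
[PSO] allowed = {<0 0> <0 2> <2 0> <2 2>}
PSO∖claimed = {<2 2>}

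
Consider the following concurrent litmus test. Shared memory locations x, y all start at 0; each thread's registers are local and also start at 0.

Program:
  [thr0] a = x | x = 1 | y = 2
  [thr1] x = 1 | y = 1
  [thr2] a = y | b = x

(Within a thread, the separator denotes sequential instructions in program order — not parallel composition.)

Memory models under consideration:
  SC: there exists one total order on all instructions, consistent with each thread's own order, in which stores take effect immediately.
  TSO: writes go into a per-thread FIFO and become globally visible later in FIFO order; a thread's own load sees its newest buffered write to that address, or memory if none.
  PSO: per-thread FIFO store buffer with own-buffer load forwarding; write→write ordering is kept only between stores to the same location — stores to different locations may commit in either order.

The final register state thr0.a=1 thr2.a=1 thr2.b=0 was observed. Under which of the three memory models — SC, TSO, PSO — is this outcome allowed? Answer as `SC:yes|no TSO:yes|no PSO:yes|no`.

SC:no TSO:no PSO:yes

outcome vector order: (thr0.a,thr2.a,thr2.b)
SC: 8 outcomes — {000; 001; 011; 021; 100; 101; 111; 121}
TSO: 8 outcomes — {000; 001; 011; 021; 100; 101; 111; 121}
PSO: 11 outcomes — {000; 001; 010; 011; 020; 021; 100; 101; 110; 111; 121}
target 110 ∈ {PSO}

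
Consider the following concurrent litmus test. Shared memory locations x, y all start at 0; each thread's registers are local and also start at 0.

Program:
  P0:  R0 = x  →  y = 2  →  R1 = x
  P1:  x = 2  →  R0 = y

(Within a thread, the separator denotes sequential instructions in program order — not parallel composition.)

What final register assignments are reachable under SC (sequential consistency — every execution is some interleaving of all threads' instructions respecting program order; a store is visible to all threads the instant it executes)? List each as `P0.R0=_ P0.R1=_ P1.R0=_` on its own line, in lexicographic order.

P0.R0=0 P0.R1=0 P1.R0=2
P0.R0=0 P0.R1=2 P1.R0=0
P0.R0=0 P0.R1=2 P1.R0=2
P0.R0=2 P0.R1=2 P1.R0=0
P0.R0=2 P0.R1=2 P1.R0=2

outcome vector order: (P0.R0,P0.R1,P1.R0)
|SC outcomes| = 5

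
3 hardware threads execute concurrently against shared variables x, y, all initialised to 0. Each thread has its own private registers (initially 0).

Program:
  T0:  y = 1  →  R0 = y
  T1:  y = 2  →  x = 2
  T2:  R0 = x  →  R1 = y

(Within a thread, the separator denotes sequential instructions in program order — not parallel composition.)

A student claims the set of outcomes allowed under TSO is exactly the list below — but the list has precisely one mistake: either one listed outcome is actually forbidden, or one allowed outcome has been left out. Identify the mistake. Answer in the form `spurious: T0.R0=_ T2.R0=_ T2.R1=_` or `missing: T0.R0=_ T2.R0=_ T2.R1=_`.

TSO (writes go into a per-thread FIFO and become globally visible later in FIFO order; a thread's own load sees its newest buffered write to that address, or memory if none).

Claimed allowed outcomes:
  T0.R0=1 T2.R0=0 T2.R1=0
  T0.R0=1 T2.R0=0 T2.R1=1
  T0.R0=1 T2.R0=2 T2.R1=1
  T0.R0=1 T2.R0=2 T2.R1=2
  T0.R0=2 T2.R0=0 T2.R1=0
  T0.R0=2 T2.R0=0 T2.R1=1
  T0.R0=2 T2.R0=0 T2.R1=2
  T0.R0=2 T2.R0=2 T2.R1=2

missing: T0.R0=1 T2.R0=0 T2.R1=2

outcome vector order: (T0.R0,T2.R0,T2.R1)
under TSO → 1/0/0 1/0/1 1/0/2 1/2/1 1/2/2 2/0/0 2/0/1 2/0/2 2/2/2
TSO∖claimed = {1/0/2}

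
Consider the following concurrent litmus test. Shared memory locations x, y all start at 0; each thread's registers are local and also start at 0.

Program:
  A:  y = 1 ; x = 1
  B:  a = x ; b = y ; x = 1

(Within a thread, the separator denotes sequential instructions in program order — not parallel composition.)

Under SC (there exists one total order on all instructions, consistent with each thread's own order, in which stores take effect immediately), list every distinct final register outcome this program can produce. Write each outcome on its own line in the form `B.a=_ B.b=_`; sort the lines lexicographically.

B.a=0 B.b=0
B.a=0 B.b=1
B.a=1 B.b=1

outcome vector order: (B.a,B.b)
|SC outcomes| = 3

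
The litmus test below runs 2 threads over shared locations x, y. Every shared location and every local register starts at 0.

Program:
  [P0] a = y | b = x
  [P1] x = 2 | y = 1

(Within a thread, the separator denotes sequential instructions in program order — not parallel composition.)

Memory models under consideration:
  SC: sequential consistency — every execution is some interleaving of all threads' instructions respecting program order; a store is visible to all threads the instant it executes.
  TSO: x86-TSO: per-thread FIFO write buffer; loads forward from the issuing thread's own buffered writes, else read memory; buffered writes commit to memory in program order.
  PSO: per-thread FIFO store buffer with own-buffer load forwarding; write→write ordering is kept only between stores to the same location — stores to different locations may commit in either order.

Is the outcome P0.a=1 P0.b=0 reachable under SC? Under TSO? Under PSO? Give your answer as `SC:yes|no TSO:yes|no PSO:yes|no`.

outcome vector order: (P0.a,P0.b)
SC: 3 outcomes — {(0,0); (0,2); (1,2)}
TSO: 3 outcomes — {(0,0); (0,2); (1,2)}
PSO: 4 outcomes — {(0,0); (0,2); (1,0); (1,2)}
target (1,0) ∈ {PSO}

SC:no TSO:no PSO:yes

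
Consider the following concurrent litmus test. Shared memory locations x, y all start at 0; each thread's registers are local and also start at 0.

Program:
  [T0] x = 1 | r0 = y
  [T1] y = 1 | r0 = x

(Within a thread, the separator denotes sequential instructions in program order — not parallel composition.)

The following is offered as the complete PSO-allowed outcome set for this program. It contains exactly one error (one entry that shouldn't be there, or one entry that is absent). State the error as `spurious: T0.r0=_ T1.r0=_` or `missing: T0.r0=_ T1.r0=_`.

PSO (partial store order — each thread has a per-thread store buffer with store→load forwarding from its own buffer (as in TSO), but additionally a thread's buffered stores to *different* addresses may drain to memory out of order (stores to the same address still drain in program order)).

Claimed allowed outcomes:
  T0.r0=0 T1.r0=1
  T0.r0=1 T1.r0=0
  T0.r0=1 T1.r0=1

missing: T0.r0=0 T1.r0=0

outcome vector order: (T0.r0,T1.r0)
PSO: 4 outcomes — {(0,0); (0,1); (1,0); (1,1)}
PSO∖claimed = {(0,0)}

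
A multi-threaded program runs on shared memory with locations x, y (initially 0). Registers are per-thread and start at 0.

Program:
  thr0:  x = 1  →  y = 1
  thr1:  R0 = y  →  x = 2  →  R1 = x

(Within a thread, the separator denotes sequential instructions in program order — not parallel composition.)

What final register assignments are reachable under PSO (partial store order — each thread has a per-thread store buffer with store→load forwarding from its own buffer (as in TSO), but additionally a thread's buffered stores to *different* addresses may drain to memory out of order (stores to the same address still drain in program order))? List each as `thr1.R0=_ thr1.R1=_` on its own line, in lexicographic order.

outcome vector order: (thr1.R0,thr1.R1)
|PSO outcomes| = 4

thr1.R0=0 thr1.R1=1
thr1.R0=0 thr1.R1=2
thr1.R0=1 thr1.R1=1
thr1.R0=1 thr1.R1=2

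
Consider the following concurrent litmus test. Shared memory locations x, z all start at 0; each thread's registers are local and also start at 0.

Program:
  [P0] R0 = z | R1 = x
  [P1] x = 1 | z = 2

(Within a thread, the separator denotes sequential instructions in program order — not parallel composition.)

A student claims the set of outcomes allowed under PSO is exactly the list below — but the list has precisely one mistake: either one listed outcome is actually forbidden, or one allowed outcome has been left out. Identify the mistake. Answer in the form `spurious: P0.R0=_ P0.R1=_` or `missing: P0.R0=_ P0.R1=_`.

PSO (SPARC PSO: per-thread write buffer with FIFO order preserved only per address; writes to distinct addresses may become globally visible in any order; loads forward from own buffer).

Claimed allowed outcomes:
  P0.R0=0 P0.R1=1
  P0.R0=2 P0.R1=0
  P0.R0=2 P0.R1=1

missing: P0.R0=0 P0.R1=0

outcome vector order: (P0.R0,P0.R1)
[PSO] allowed = {0/0 0/1 2/0 2/1}
PSO∖claimed = {0/0}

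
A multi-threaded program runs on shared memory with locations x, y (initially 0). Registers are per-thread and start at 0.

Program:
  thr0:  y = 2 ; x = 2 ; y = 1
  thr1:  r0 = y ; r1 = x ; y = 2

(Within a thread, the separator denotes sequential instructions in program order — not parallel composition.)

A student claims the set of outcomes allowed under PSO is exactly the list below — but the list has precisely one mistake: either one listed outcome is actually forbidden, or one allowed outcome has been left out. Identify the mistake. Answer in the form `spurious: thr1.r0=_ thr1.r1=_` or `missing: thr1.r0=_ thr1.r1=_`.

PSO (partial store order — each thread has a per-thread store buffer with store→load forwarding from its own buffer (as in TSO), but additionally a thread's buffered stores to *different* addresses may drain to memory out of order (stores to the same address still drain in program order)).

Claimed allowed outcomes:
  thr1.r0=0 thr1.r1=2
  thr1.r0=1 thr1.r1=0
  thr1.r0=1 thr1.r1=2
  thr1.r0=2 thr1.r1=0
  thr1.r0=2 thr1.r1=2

missing: thr1.r0=0 thr1.r1=0

outcome vector order: (thr1.r0,thr1.r1)
under PSO → <0 0>; <0 2>; <1 0>; <1 2>; <2 0>; <2 2>
PSO∖claimed = {<0 0>}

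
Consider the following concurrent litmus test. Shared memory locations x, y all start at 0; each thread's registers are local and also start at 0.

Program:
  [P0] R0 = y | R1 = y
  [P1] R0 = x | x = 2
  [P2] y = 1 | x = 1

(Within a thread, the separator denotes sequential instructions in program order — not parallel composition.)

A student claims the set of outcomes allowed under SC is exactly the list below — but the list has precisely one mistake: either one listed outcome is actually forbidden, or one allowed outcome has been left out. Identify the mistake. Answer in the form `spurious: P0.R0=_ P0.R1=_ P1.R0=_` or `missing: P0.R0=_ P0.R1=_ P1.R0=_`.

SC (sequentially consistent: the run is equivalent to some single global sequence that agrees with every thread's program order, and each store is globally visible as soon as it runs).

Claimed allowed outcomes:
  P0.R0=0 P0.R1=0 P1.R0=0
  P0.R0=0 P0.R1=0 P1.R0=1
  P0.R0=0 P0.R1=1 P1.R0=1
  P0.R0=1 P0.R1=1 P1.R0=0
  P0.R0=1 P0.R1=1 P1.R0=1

missing: P0.R0=0 P0.R1=1 P1.R0=0

outcome vector order: (P0.R0,P0.R1,P1.R0)
SC: 6 outcomes — {0/0/0; 0/0/1; 0/1/0; 0/1/1; 1/1/0; 1/1/1}
SC∖claimed = {0/1/0}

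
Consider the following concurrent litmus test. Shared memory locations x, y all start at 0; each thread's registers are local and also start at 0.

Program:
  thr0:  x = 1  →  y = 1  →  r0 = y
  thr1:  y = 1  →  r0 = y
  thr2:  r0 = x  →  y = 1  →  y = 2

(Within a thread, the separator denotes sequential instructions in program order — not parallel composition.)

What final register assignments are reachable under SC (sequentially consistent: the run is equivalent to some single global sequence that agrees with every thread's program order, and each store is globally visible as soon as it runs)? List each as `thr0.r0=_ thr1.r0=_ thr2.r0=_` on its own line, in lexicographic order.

thr0.r0=1 thr1.r0=1 thr2.r0=0
thr0.r0=1 thr1.r0=1 thr2.r0=1
thr0.r0=1 thr1.r0=2 thr2.r0=0
thr0.r0=1 thr1.r0=2 thr2.r0=1
thr0.r0=2 thr1.r0=1 thr2.r0=0
thr0.r0=2 thr1.r0=1 thr2.r0=1
thr0.r0=2 thr1.r0=2 thr2.r0=0
thr0.r0=2 thr1.r0=2 thr2.r0=1

outcome vector order: (thr0.r0,thr1.r0,thr2.r0)
|SC outcomes| = 8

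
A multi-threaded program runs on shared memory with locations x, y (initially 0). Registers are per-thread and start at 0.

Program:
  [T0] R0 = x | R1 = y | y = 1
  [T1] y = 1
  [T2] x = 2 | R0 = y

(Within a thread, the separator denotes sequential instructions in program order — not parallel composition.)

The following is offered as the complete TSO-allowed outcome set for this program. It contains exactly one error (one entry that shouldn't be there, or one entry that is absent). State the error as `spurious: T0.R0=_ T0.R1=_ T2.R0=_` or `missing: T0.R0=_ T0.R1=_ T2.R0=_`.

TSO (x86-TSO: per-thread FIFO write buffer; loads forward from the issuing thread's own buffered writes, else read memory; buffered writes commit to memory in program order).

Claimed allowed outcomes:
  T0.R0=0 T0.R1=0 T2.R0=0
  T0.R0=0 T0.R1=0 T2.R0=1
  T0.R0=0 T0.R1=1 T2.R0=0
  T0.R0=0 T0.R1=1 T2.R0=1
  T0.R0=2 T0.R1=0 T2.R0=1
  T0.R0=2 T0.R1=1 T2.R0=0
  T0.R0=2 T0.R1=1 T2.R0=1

missing: T0.R0=2 T0.R1=0 T2.R0=0

outcome vector order: (T0.R0,T0.R1,T2.R0)
[TSO] allowed = {(0,0,0); (0,0,1); (0,1,0); (0,1,1); (2,0,0); (2,0,1); (2,1,0); (2,1,1)}
TSO∖claimed = {(2,0,0)}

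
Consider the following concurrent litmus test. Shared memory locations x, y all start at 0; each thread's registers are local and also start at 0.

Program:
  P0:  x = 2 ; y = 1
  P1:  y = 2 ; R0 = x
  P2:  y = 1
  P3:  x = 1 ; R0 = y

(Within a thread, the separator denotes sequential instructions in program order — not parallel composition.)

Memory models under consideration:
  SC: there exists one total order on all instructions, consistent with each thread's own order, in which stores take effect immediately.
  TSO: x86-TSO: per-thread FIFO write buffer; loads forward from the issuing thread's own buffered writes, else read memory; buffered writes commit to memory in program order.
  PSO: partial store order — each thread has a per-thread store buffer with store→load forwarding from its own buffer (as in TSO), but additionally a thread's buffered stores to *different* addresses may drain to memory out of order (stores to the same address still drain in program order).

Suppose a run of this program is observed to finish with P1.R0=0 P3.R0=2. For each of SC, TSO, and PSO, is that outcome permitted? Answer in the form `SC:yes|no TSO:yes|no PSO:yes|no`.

outcome vector order: (P1.R0,P3.R0)
SC: 8 outcomes — {01; 02; 10; 11; 12; 20; 21; 22}
TSO: 9 outcomes — {00; 01; 02; 10; 11; 12; 20; 21; 22}
PSO: 9 outcomes — {00; 01; 02; 10; 11; 12; 20; 21; 22}
target 02 ∈ {SC,TSO,PSO}

SC:yes TSO:yes PSO:yes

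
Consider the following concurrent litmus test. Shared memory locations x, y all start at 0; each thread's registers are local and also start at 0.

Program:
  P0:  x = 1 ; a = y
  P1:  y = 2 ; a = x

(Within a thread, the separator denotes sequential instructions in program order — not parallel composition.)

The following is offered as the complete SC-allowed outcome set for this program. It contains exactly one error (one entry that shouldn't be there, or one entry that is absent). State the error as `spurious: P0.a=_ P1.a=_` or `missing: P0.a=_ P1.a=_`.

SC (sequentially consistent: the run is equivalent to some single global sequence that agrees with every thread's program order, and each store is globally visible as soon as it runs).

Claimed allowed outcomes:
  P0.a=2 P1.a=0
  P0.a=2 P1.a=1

outcome vector order: (P0.a,P1.a)
SC: 3 outcomes — {0/1; 2/0; 2/1}
SC∖claimed = {0/1}

missing: P0.a=0 P1.a=1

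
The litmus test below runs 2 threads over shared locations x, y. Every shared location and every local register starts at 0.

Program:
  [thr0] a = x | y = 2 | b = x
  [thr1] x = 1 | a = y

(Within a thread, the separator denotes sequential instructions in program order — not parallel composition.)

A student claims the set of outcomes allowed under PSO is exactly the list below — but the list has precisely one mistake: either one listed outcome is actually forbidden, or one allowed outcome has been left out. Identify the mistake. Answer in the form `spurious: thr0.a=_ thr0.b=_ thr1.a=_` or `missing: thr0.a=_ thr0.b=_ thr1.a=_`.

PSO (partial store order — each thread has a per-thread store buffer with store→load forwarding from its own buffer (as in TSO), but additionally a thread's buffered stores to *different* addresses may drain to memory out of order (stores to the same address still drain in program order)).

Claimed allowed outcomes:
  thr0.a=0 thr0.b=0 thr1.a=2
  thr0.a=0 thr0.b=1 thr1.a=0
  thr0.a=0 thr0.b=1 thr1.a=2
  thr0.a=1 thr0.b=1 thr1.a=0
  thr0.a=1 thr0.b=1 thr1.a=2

outcome vector order: (thr0.a,thr0.b,thr1.a)
PSO: 6 outcomes — {(0,0,0) (0,0,2) (0,1,0) (0,1,2) (1,1,0) (1,1,2)}
PSO∖claimed = {(0,0,0)}

missing: thr0.a=0 thr0.b=0 thr1.a=0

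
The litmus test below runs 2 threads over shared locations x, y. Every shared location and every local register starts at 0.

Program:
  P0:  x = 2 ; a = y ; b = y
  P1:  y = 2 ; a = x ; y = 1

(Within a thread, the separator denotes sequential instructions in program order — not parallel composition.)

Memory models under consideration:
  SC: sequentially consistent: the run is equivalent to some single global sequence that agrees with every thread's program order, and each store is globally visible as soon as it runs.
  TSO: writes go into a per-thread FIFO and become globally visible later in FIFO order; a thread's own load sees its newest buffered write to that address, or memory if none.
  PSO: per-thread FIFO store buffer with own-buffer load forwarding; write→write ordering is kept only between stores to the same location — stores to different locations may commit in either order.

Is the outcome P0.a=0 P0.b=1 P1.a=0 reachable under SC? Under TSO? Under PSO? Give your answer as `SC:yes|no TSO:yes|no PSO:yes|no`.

outcome vector order: (P0.a,P0.b,P1.a)
SC: 9 outcomes — {(0,0,2) (0,1,2) (0,2,2) (1,1,0) (1,1,2) (2,1,0) (2,1,2) (2,2,0) (2,2,2)}
TSO: 12 outcomes — {(0,0,0) (0,0,2) (0,1,0) (0,1,2) (0,2,0) (0,2,2) (1,1,0) (1,1,2) (2,1,0) (2,1,2) (2,2,0) (2,2,2)}
PSO: 12 outcomes — {(0,0,0) (0,0,2) (0,1,0) (0,1,2) (0,2,0) (0,2,2) (1,1,0) (1,1,2) (2,1,0) (2,1,2) (2,2,0) (2,2,2)}
target (0,1,0) ∈ {TSO,PSO}

SC:no TSO:yes PSO:yes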